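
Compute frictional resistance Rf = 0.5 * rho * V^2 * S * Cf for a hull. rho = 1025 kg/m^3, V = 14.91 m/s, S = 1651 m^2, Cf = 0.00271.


Formula: Rf = 0.5 * rho * V^2 * S * Cf
Step 1 — V^2 = 14.91^2 = 222.3081
Step 2 — 0.5 * rho * V^2 = 0.5 * 1025 * 222.3081 = 113932.90125
Step 3 — Rf = 113932.90125 * 1651 * 0.00271 ≈ 509760 N (5 s.f.)

509760 N


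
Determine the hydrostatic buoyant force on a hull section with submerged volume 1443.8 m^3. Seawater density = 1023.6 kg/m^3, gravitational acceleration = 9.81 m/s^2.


Formula: Fb = rho * g * V
Substituting: Fb = 1023.6 * 9.81 * 1443.8
Intermediate: 1023.6 * 9.81 = 10041.516
Result: Fb = 10041.516 * 1443.8 ≈ 14498000 N (5 s.f.)

14498000 N


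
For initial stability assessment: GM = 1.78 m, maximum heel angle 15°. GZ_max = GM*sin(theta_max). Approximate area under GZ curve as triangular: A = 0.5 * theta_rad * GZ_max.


Formula: GZ_max = GM * sin(theta); Area = 0.5 * theta_rad * GZ_max
Step 1 — GZ_max = 1.78 * sin(15°) = 1.78 * 0.258819 = 0.460698 m
Step 2 — theta_rad = 15 * pi/180 = 0.261799 rad
Step 3 — Area = 0.5 * 0.261799 * 0.460698 ≈ 0.060305 m·rad (5 s.f.)

0.060305 m·rad


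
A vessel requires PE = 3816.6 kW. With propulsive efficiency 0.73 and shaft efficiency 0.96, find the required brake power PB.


Formula: PB = PE / (eta_D * eta_S)
Step 1 — combined efficiency = eta_D * eta_S = 0.73 * 0.96 = 0.7008
Step 2 — PB = 3816.6 / 0.7008 ≈ 5446.1 kW (5 s.f.)

5446.1 kW


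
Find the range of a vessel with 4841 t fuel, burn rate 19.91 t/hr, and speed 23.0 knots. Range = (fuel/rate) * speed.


Formula: endurance = fuel / rate; range = endurance * speed
Step 1 — endurance = 4841 / 19.91 = 243.1441 hours
Step 2 — range = 243.1441 * 23.0 ≈ 5592.3 nautical miles (5 s.f.)

5592.3 NM


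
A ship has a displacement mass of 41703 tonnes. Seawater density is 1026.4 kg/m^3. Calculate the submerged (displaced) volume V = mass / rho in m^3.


Formula: V = mass / rho
Step 1 — convert tonnes to kg: 41703 t * 1000 = 41703000 kg
Step 2 — V = 41703000 / 1026.4 ≈ 40630 m^3 (5 s.f.)

40630 m^3


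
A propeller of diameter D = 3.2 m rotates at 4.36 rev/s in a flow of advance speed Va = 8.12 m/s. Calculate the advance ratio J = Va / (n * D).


Formula: J = Va / (n * D)
Step 1 — n * D = 4.36 * 3.2 = 13.952
Step 2 — J = 8.12 / 13.952 ≈ 0.58200 (5 s.f.)

0.58200


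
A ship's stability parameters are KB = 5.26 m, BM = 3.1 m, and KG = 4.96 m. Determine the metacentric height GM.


Formula: GM = KB + BM - KG
Step 1 — KM = KB + BM = 5.26 + 3.1 = 8.36 m
Step 2 — GM = KM - KG = 8.36 - 4.96 = 3.4 m

3.4 m


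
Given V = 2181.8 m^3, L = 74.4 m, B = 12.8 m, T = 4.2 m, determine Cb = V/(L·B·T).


Formula: Cb = V / (L * B * T)
Step 1 — L * B * T = 74.4 * 12.8 * 4.2 = 3999.744 m^3
Step 2 — Cb = 2181.8 / 3999.744 ≈ 0.54548 (5 s.f.)

0.54548


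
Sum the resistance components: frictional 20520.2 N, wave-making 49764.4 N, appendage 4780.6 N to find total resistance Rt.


Formula: Rt = Rf + Rw + Ra
Substituting: Rt = 20520.2 + 49764.4 + 4780.6
Result: Rt = 75065.2 N

75065.2 N


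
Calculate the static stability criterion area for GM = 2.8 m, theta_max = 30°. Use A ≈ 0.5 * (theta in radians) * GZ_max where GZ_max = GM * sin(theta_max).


Formula: GZ_max = GM * sin(theta); Area = 0.5 * theta_rad * GZ_max
Step 1 — GZ_max = 2.8 * sin(30°) = 2.8 * 0.5 = 1.4 m
Step 2 — theta_rad = 30 * pi/180 = 0.523599 rad
Step 3 — Area = 0.5 * 0.523599 * 1.4 ≈ 0.36652 m·rad (5 s.f.)

0.36652 m·rad


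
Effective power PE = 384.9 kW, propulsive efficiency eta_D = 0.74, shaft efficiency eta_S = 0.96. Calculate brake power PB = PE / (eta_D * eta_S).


Formula: PB = PE / (eta_D * eta_S)
Step 1 — combined efficiency = eta_D * eta_S = 0.74 * 0.96 = 0.7104
Step 2 — PB = 384.9 / 0.7104 ≈ 541.81 kW (5 s.f.)

541.81 kW


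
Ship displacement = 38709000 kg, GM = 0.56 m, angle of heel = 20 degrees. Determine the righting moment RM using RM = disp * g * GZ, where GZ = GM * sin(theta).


Formula: GZ = GM * sin(theta); RM = disp * g * GZ
Step 1 — GZ = 0.56 * sin(20°) = 0.56 * 0.34202 = 0.191531 m
Step 2 — RM = 38709000 * 9.81 * 0.191531 ≈ 72731000 N·m (5 s.f.)

72731000 N·m


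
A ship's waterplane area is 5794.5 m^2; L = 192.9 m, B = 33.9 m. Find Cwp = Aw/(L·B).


Formula: Cwp = Aw / (L * B)
Step 1 — L * B = 192.9 * 33.9 = 6539.31 m^2
Step 2 — Cwp = 5794.5 / 6539.31 ≈ 0.88610 (5 s.f.)

0.88610


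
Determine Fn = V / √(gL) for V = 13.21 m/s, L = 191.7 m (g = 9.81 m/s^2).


Formula: Fn = V / sqrt(g * L)
Step 1 — g * L = 9.81 * 191.7 = 1880.577
Step 2 — sqrt(g * L) = sqrt(1880.577) = 43.36562
Step 3 — Fn = 13.21 / 43.36562 ≈ 0.30462 (5 s.f.)

0.30462


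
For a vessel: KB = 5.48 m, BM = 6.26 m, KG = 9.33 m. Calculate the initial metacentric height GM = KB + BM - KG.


Formula: GM = KB + BM - KG
Step 1 — KM = KB + BM = 5.48 + 6.26 = 11.74 m
Step 2 — GM = KM - KG = 11.74 - 9.33 = 2.41 m

2.41 m


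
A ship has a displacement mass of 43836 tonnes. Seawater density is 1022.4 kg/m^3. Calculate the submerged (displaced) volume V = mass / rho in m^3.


Formula: V = mass / rho
Step 1 — convert tonnes to kg: 43836 t * 1000 = 43836000 kg
Step 2 — V = 43836000 / 1022.4 ≈ 42876 m^3 (5 s.f.)

42876 m^3


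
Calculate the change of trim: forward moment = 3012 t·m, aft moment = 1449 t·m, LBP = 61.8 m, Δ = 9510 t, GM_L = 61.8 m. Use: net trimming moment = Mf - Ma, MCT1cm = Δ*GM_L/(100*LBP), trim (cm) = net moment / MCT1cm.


Formula: net trimming moment = Mf - Ma; MCT1cm = Δ*GM_L/(100*LBP); trim = net moment / MCT1cm
Step 1 — net trimming moment = 3012 - 1449 = 1563 t·m
Step 2 — MCT1cm = 9510 * 61.8 / (100 * 61.8) = 95.1 t·m/cm
Step 3 — trim = 1563 / 95.1 ≈ 16.435 cm (5 s.f.)

16.435 cm


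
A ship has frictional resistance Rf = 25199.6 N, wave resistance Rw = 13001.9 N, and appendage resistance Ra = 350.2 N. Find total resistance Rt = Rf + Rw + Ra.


Formula: Rt = Rf + Rw + Ra
Substituting: Rt = 25199.6 + 13001.9 + 350.2
Result: Rt = 38551.7 N

38551.7 N


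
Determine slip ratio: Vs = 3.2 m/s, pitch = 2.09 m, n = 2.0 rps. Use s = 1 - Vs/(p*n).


Formula: s = 1 - Vs / (p * n)
Step 1 — p * n = 2.09 * 2.0 = 4.18
Step 2 — Vs / (p*n) = 3.2 / 4.18 = 0.76555 (6 d.p.)
Step 3 — s = 1 - 0.76555 = 0.23445

0.23445


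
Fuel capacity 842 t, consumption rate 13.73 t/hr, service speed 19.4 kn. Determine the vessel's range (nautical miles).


Formula: endurance = fuel / rate; range = endurance * speed
Step 1 — endurance = 842 / 13.73 = 61.3256 hours
Step 2 — range = 61.3256 * 19.4 ≈ 1189.7 nautical miles (5 s.f.)

1189.7 NM


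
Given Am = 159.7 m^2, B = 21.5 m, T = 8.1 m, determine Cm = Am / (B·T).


Formula: Cm = Am / (B * T)
Step 1 — B * T = 21.5 * 8.1 = 174.15 m^2
Step 2 — Cm = 159.7 / 174.15 ≈ 0.91703 (5 s.f.)

0.91703


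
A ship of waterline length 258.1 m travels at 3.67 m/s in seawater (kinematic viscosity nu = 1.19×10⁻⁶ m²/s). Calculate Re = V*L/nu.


Formula: Re = V * L / nu
Step 1 — V * L = 3.67 * 258.1 = 947.227 m^2/s
Step 2 — Re = 947.227 / 1.19e-6 = 7.96e+08

7.96e+08


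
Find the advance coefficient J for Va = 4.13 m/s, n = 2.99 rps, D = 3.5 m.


Formula: J = Va / (n * D)
Step 1 — n * D = 2.99 * 3.5 = 10.465
Step 2 — J = 4.13 / 10.465 ≈ 0.39465 (5 s.f.)

0.39465


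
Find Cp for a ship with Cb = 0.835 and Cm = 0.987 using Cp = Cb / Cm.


Formula: Cp = Cb / Cm
Substituting: Cp = 0.835 / 0.987
Result: Cp ≈ 0.84600 (5 s.f.)

0.84600


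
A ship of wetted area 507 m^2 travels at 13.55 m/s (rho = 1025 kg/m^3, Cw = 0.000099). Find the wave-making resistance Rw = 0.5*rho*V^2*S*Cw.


Formula: Rw = 0.5 * rho * V^2 * S * Cw
Step 1 — V^2 = 13.55^2 = 183.6025
Step 2 — 0.5 * rho * V^2 = 0.5 * 1025 * 183.6025 = 94096.28125
Step 3 — Rw = 94096.28125 * 507 * 0.000099 ≈ 4723.0 N (5 s.f.)

4723.0 N


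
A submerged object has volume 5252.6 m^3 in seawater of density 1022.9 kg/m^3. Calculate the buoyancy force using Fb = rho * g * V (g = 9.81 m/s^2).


Formula: Fb = rho * g * V
Substituting: Fb = 1022.9 * 9.81 * 5252.6
Intermediate: 1022.9 * 9.81 = 10034.649
Result: Fb = 10034.649 * 5252.6 ≈ 52708000 N (5 s.f.)

52708000 N


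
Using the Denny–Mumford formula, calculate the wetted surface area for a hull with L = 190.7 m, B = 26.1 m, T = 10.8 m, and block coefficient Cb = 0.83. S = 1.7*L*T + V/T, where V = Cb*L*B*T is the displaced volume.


Formula: S = 1.7*L*T + V/T with V = Cb*L*B*T, i.e. S = L * (1.7*T + Cb*B)
Step 1 — 1.7*T = 1.7 * 10.8 = 18.36 m
Step 2 — Cb*B = 0.83 * 26.1 = 21.663 m
Step 3 — 1.7*T + Cb*B = 18.36 + 21.663 = 40.023 m
Step 4 — S = 190.7 * 40.023 ≈ 7632.4 m^2 (5 s.f.)

7632.4 m^2


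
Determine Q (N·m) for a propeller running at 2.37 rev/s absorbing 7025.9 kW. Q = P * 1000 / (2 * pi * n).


Formula: Q = P_W / (2 * pi * n)
Step 1 — P_W = 7025.9 kW * 1000 = 7025900.0 W
Step 2 — 2 * pi * n = 2 * pi * 2.37 = 14.891149
Step 3 — Q = 7025900.0 / 14.891149 ≈ 471820 N·m (5 s.f.)

471820 N·m


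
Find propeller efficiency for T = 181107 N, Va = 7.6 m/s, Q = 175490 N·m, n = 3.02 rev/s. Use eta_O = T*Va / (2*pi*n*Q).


Formula: eta = T * Va / (2 * pi * n * Q)
Step 1 — numerator = T * Va = 181107 * 7.6 = 1376413.2
Step 2 — 2 * pi * n = 2 * pi * 3.02 = 18.97522
Step 3 — denominator = 18.97522 * 175490 = 3329961.36
Step 4 — eta = 1376413.2 / 3329961.36 ≈ 0.41334 (5 s.f.)

0.41334


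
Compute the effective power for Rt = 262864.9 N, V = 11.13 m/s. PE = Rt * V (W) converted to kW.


Formula: PE = Rt * V / 1000 (kW)
Step 1 — PE (W) = 262864.9 * 11.13 = 2925686.337 W
Step 2 — PE (kW) = 2925686.337 / 1000 ≈ 2925.7 kW (5 s.f.)

2925.7 kW


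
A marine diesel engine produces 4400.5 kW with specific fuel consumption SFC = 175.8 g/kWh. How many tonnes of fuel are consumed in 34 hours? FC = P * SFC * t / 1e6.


Formula: FC (tonnes) = P * SFC * t / 1,000,000
Step 1 — P * SFC * t = 4400.5 * 175.8 * 34 = 26302668.6 g
Step 2 — FC (tonnes) = 26302668.6 / 1,000,000 ≈ 26.303 tonnes (5 s.f.)

26.303 tonnes


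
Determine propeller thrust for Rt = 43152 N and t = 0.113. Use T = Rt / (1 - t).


Formula: T = Rt / (1 - t)
Step 1 — (1 - t) = 1 - 0.113 = 0.887
Step 2 — T = 43152 / 0.887 ≈ 48649 N (5 s.f.)

48649 N


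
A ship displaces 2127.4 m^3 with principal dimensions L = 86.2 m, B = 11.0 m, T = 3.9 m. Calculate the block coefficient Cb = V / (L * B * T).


Formula: Cb = V / (L * B * T)
Step 1 — L * B * T = 86.2 * 11.0 * 3.9 = 3697.98 m^3
Step 2 — Cb = 2127.4 / 3697.98 ≈ 0.57529 (5 s.f.)

0.57529


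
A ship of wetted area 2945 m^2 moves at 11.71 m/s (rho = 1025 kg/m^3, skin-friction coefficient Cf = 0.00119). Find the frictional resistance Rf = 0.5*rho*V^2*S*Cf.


Formula: Rf = 0.5 * rho * V^2 * S * Cf
Step 1 — V^2 = 11.71^2 = 137.1241
Step 2 — 0.5 * rho * V^2 = 0.5 * 1025 * 137.1241 = 70276.10125
Step 3 — Rf = 70276.10125 * 2945 * 0.00119 ≈ 246290 N (5 s.f.)

246290 N


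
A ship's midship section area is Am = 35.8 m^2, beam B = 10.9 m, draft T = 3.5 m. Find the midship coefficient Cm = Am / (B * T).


Formula: Cm = Am / (B * T)
Step 1 — B * T = 10.9 * 3.5 = 38.15 m^2
Step 2 — Cm = 35.8 / 38.15 ≈ 0.93840 (5 s.f.)

0.93840


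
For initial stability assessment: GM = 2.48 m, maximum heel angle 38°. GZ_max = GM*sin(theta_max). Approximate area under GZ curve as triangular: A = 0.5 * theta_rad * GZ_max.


Formula: GZ_max = GM * sin(theta); Area = 0.5 * theta_rad * GZ_max
Step 1 — GZ_max = 2.48 * sin(38°) = 2.48 * 0.615661 = 1.526839 m
Step 2 — theta_rad = 38 * pi/180 = 0.663225 rad
Step 3 — Area = 0.5 * 0.663225 * 1.526839 ≈ 0.50632 m·rad (5 s.f.)

0.50632 m·rad


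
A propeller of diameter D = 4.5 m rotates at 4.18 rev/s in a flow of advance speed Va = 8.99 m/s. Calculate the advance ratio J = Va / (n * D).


Formula: J = Va / (n * D)
Step 1 — n * D = 4.18 * 4.5 = 18.81
Step 2 — J = 8.99 / 18.81 ≈ 0.47794 (5 s.f.)

0.47794


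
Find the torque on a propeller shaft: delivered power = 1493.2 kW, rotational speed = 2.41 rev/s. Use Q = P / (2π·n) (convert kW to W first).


Formula: Q = P_W / (2 * pi * n)
Step 1 — P_W = 1493.2 kW * 1000 = 1493200.0 W
Step 2 — 2 * pi * n = 2 * pi * 2.41 = 15.142477
Step 3 — Q = 1493200.0 / 15.142477 ≈ 98610 N·m (5 s.f.)

98610 N·m


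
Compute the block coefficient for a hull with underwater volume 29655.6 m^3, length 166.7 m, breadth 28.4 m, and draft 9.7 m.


Formula: Cb = V / (L * B * T)
Step 1 — L * B * T = 166.7 * 28.4 * 9.7 = 45922.516 m^3
Step 2 — Cb = 29655.6 / 45922.516 ≈ 0.64577 (5 s.f.)

0.64577


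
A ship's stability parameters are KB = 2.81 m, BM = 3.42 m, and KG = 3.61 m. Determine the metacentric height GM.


Formula: GM = KB + BM - KG
Step 1 — KM = KB + BM = 2.81 + 3.42 = 6.23 m
Step 2 — GM = KM - KG = 6.23 - 3.61 = 2.62 m

2.62 m


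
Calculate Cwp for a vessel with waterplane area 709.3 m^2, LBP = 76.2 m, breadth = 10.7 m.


Formula: Cwp = Aw / (L * B)
Step 1 — L * B = 76.2 * 10.7 = 815.34 m^2
Step 2 — Cwp = 709.3 / 815.34 ≈ 0.86994 (5 s.f.)

0.86994


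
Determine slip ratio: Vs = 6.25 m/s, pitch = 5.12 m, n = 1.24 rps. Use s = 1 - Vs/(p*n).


Formula: s = 1 - Vs / (p * n)
Step 1 — p * n = 5.12 * 1.24 = 6.3488
Step 2 — Vs / (p*n) = 6.25 / 6.3488 = 0.984438 (6 d.p.)
Step 3 — s = 1 - 0.984438 = 0.015562

0.015562


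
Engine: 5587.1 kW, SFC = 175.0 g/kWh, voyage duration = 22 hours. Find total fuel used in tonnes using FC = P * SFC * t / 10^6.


Formula: FC (tonnes) = P * SFC * t / 1,000,000
Step 1 — P * SFC * t = 5587.1 * 175.0 * 22 = 21510335.0 g
Step 2 — FC (tonnes) = 21510335.0 / 1,000,000 ≈ 21.510 tonnes (5 s.f.)

21.510 tonnes


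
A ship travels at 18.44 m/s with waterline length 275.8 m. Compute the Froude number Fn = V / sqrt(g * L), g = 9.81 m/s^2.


Formula: Fn = V / sqrt(g * L)
Step 1 — g * L = 9.81 * 275.8 = 2705.598
Step 2 — sqrt(g * L) = sqrt(2705.598) = 52.015363
Step 3 — Fn = 18.44 / 52.015363 ≈ 0.35451 (5 s.f.)

0.35451


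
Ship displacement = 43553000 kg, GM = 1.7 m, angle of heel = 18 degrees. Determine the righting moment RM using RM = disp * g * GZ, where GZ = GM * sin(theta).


Formula: GZ = GM * sin(theta); RM = disp * g * GZ
Step 1 — GZ = 1.7 * sin(18°) = 1.7 * 0.309017 = 0.525329 m
Step 2 — RM = 43553000 * 9.81 * 0.525329 ≈ 224450000 N·m (5 s.f.)

224450000 N·m


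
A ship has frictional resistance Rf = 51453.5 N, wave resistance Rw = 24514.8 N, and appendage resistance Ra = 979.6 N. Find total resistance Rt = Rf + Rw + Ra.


Formula: Rt = Rf + Rw + Ra
Substituting: Rt = 51453.5 + 24514.8 + 979.6
Result: Rt = 76947.9 N

76947.9 N


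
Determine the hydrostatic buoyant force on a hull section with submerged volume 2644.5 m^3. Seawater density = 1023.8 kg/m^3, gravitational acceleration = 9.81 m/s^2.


Formula: Fb = rho * g * V
Substituting: Fb = 1023.8 * 9.81 * 2644.5
Intermediate: 1023.8 * 9.81 = 10043.478
Result: Fb = 10043.478 * 2644.5 ≈ 26560000 N (5 s.f.)

26560000 N


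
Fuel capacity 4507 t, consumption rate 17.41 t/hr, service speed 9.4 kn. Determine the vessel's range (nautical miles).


Formula: endurance = fuel / rate; range = endurance * speed
Step 1 — endurance = 4507 / 17.41 = 258.8742 hours
Step 2 — range = 258.8742 * 9.4 ≈ 2433.4 nautical miles (5 s.f.)

2433.4 NM


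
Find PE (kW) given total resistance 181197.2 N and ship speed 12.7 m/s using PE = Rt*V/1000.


Formula: PE = Rt * V / 1000 (kW)
Step 1 — PE (W) = 181197.2 * 12.7 = 2301204.44 W
Step 2 — PE (kW) = 2301204.44 / 1000 ≈ 2301.2 kW (5 s.f.)

2301.2 kW


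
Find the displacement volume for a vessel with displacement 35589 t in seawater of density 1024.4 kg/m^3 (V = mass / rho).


Formula: V = mass / rho
Step 1 — convert tonnes to kg: 35589 t * 1000 = 35589000 kg
Step 2 — V = 35589000 / 1024.4 ≈ 34741 m^3 (5 s.f.)

34741 m^3


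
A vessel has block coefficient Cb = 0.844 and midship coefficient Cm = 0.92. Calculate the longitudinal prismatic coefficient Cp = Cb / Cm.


Formula: Cp = Cb / Cm
Substituting: Cp = 0.844 / 0.92
Result: Cp ≈ 0.91739 (5 s.f.)

0.91739


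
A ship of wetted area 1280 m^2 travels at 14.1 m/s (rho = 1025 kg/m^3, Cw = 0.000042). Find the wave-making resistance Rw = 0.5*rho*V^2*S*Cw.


Formula: Rw = 0.5 * rho * V^2 * S * Cw
Step 1 — V^2 = 14.1^2 = 198.81
Step 2 — 0.5 * rho * V^2 = 0.5 * 1025 * 198.81 = 101890.125
Step 3 — Rw = 101890.125 * 1280 * 0.000042 ≈ 5477.6 N (5 s.f.)

5477.6 N


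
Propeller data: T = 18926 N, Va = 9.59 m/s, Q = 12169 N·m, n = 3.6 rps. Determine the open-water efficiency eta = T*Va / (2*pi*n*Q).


Formula: eta = T * Va / (2 * pi * n * Q)
Step 1 — numerator = T * Va = 18926 * 9.59 = 181500.34
Step 2 — 2 * pi * n = 2 * pi * 3.6 = 22.619467
Step 3 — denominator = 22.619467 * 12169 = 275256.29
Step 4 — eta = 181500.34 / 275256.29 ≈ 0.65939 (5 s.f.)

0.65939


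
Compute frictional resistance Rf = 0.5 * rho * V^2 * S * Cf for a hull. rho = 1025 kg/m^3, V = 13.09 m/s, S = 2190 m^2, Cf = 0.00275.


Formula: Rf = 0.5 * rho * V^2 * S * Cf
Step 1 — V^2 = 13.09^2 = 171.3481
Step 2 — 0.5 * rho * V^2 = 0.5 * 1025 * 171.3481 = 87815.90125
Step 3 — Rf = 87815.90125 * 2190 * 0.00275 ≈ 528870 N (5 s.f.)

528870 N


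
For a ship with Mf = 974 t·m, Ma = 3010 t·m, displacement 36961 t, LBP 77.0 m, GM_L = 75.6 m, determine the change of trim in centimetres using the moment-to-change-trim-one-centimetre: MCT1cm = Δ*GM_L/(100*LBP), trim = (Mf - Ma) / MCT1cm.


Formula: net trimming moment = Mf - Ma; MCT1cm = Δ*GM_L/(100*LBP); trim = net moment / MCT1cm
Step 1 — net trimming moment = 974 - 3010 = -2036 t·m
Step 2 — MCT1cm = 36961 * 75.6 / (100 * 77.0) = 362.8898 t·m/cm
Step 3 — trim = -2036 / 362.8898 ≈ -5.6105 cm (5 s.f.)

-5.6105 cm


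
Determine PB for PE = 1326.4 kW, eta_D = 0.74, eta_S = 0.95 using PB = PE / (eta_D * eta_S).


Formula: PB = PE / (eta_D * eta_S)
Step 1 — combined efficiency = eta_D * eta_S = 0.74 * 0.95 = 0.703
Step 2 — PB = 1326.4 / 0.703 ≈ 1886.8 kW (5 s.f.)

1886.8 kW


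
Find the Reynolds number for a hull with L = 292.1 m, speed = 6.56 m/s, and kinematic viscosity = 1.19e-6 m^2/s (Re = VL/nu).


Formula: Re = V * L / nu
Step 1 — V * L = 6.56 * 292.1 = 1916.176 m^2/s
Step 2 — Re = 1916.176 / 1.19e-6 = 1.61e+09

1.61e+09


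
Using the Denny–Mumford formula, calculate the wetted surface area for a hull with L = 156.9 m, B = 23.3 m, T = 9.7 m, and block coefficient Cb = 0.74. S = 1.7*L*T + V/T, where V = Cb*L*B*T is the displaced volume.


Formula: S = 1.7*L*T + V/T with V = Cb*L*B*T, i.e. S = L * (1.7*T + Cb*B)
Step 1 — 1.7*T = 1.7 * 9.7 = 16.49 m
Step 2 — Cb*B = 0.74 * 23.3 = 17.242 m
Step 3 — 1.7*T + Cb*B = 16.49 + 17.242 = 33.732 m
Step 4 — S = 156.9 * 33.732 ≈ 5292.6 m^2 (5 s.f.)

5292.6 m^2


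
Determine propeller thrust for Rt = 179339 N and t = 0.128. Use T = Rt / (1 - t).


Formula: T = Rt / (1 - t)
Step 1 — (1 - t) = 1 - 0.128 = 0.872
Step 2 — T = 179339 / 0.872 ≈ 205660 N (5 s.f.)

205660 N


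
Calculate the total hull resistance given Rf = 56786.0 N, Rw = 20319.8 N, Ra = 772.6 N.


Formula: Rt = Rf + Rw + Ra
Substituting: Rt = 56786.0 + 20319.8 + 772.6
Result: Rt = 77878.4 N

77878.4 N


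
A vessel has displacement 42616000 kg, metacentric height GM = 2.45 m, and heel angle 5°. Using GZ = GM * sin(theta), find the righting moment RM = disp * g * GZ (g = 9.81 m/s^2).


Formula: GZ = GM * sin(theta); RM = disp * g * GZ
Step 1 — GZ = 2.45 * sin(5°) = 2.45 * 0.087156 = 0.213532 m
Step 2 — RM = 42616000 * 9.81 * 0.213532 ≈ 89270000 N·m (5 s.f.)

89270000 N·m


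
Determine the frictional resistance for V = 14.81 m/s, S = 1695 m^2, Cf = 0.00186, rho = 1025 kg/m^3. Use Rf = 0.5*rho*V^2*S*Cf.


Formula: Rf = 0.5 * rho * V^2 * S * Cf
Step 1 — V^2 = 14.81^2 = 219.3361
Step 2 — 0.5 * rho * V^2 = 0.5 * 1025 * 219.3361 = 112409.75125
Step 3 — Rf = 112409.75125 * 1695 * 0.00186 ≈ 354390 N (5 s.f.)

354390 N


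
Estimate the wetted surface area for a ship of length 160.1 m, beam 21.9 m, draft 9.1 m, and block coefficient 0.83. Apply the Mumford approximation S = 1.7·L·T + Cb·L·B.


Formula: S = 1.7*L*T + V/T with V = Cb*L*B*T, i.e. S = L * (1.7*T + Cb*B)
Step 1 — 1.7*T = 1.7 * 9.1 = 15.47 m
Step 2 — Cb*B = 0.83 * 21.9 = 18.177 m
Step 3 — 1.7*T + Cb*B = 15.47 + 18.177 = 33.647 m
Step 4 — S = 160.1 * 33.647 ≈ 5386.9 m^2 (5 s.f.)

5386.9 m^2


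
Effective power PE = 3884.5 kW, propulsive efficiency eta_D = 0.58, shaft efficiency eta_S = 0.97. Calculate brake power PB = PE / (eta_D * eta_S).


Formula: PB = PE / (eta_D * eta_S)
Step 1 — combined efficiency = eta_D * eta_S = 0.58 * 0.97 = 0.5626
Step 2 — PB = 3884.5 / 0.5626 ≈ 6904.6 kW (5 s.f.)

6904.6 kW


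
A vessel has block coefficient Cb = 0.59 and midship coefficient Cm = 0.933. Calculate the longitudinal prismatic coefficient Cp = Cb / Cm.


Formula: Cp = Cb / Cm
Substituting: Cp = 0.59 / 0.933
Result: Cp ≈ 0.63237 (5 s.f.)

0.63237


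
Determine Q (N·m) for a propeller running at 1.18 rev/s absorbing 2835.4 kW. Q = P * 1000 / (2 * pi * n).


Formula: Q = P_W / (2 * pi * n)
Step 1 — P_W = 2835.4 kW * 1000 = 2835400.0 W
Step 2 — 2 * pi * n = 2 * pi * 1.18 = 7.414159
Step 3 — Q = 2835400.0 / 7.414159 ≈ 382430 N·m (5 s.f.)

382430 N·m


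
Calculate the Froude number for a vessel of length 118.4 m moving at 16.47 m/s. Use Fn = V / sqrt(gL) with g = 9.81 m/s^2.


Formula: Fn = V / sqrt(g * L)
Step 1 — g * L = 9.81 * 118.4 = 1161.504
Step 2 — sqrt(g * L) = sqrt(1161.504) = 34.080845
Step 3 — Fn = 16.47 / 34.080845 ≈ 0.48326 (5 s.f.)

0.48326


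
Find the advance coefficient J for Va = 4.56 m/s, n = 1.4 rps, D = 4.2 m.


Formula: J = Va / (n * D)
Step 1 — n * D = 1.4 * 4.2 = 5.88
Step 2 — J = 4.56 / 5.88 ≈ 0.77551 (5 s.f.)

0.77551


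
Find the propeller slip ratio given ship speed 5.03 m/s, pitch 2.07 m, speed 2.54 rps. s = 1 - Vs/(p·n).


Formula: s = 1 - Vs / (p * n)
Step 1 — p * n = 2.07 * 2.54 = 5.2578
Step 2 — Vs / (p*n) = 5.03 / 5.2578 = 0.956674 (6 d.p.)
Step 3 — s = 1 - 0.956674 = 0.043326

0.043326


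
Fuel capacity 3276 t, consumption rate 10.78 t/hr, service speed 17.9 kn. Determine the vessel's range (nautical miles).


Formula: endurance = fuel / rate; range = endurance * speed
Step 1 — endurance = 3276 / 10.78 = 303.8961 hours
Step 2 — range = 303.8961 * 17.9 ≈ 5439.7 nautical miles (5 s.f.)

5439.7 NM


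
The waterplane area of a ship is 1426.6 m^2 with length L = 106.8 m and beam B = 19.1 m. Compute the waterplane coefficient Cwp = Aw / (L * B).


Formula: Cwp = Aw / (L * B)
Step 1 — L * B = 106.8 * 19.1 = 2039.88 m^2
Step 2 — Cwp = 1426.6 / 2039.88 ≈ 0.69935 (5 s.f.)

0.69935


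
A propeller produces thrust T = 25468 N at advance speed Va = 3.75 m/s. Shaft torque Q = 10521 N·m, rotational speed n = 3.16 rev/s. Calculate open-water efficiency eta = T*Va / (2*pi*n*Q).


Formula: eta = T * Va / (2 * pi * n * Q)
Step 1 — numerator = T * Va = 25468 * 3.75 = 95505.0
Step 2 — 2 * pi * n = 2 * pi * 3.16 = 19.854866
Step 3 — denominator = 19.854866 * 10521 = 208893.05
Step 4 — eta = 95505.0 / 208893.05 ≈ 0.45720 (5 s.f.)

0.45720


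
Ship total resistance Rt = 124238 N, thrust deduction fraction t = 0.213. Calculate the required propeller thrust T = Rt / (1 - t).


Formula: T = Rt / (1 - t)
Step 1 — (1 - t) = 1 - 0.213 = 0.787
Step 2 — T = 124238 / 0.787 ≈ 157860 N (5 s.f.)

157860 N


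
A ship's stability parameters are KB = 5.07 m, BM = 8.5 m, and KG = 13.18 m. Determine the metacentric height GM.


Formula: GM = KB + BM - KG
Step 1 — KM = KB + BM = 5.07 + 8.5 = 13.57 m
Step 2 — GM = KM - KG = 13.57 - 13.18 = 0.39 m

0.39 m


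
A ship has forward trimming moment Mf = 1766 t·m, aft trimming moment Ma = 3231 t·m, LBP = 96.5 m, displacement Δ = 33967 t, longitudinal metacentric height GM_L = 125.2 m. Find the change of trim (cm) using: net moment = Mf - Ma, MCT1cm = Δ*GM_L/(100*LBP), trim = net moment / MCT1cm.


Formula: net trimming moment = Mf - Ma; MCT1cm = Δ*GM_L/(100*LBP); trim = net moment / MCT1cm
Step 1 — net trimming moment = 1766 - 3231 = -1465 t·m
Step 2 — MCT1cm = 33967 * 125.2 / (100 * 96.5) = 440.691 t·m/cm
Step 3 — trim = -1465 / 440.691 ≈ -3.3243 cm (5 s.f.)

-3.3243 cm


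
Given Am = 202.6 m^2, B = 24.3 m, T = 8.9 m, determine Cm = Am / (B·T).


Formula: Cm = Am / (B * T)
Step 1 — B * T = 24.3 * 8.9 = 216.27 m^2
Step 2 — Cm = 202.6 / 216.27 ≈ 0.93679 (5 s.f.)

0.93679


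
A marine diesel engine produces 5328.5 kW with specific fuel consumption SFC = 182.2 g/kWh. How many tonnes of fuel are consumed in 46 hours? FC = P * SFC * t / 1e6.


Formula: FC (tonnes) = P * SFC * t / 1,000,000
Step 1 — P * SFC * t = 5328.5 * 182.2 * 46 = 44659224.2 g
Step 2 — FC (tonnes) = 44659224.2 / 1,000,000 ≈ 44.659 tonnes (5 s.f.)

44.659 tonnes


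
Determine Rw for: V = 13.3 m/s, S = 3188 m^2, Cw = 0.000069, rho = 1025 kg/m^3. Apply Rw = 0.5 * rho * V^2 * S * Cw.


Formula: Rw = 0.5 * rho * V^2 * S * Cw
Step 1 — V^2 = 13.3^2 = 176.89
Step 2 — 0.5 * rho * V^2 = 0.5 * 1025 * 176.89 = 90656.125
Step 3 — Rw = 90656.125 * 3188 * 0.000069 ≈ 19942 N (5 s.f.)

19942 N


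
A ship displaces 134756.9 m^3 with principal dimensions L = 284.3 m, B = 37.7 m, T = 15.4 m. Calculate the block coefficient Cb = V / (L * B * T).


Formula: Cb = V / (L * B * T)
Step 1 — L * B * T = 284.3 * 37.7 * 15.4 = 165058.894 m^3
Step 2 — Cb = 134756.9 / 165058.894 ≈ 0.81642 (5 s.f.)

0.81642


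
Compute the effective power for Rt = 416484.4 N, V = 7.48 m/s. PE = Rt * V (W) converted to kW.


Formula: PE = Rt * V / 1000 (kW)
Step 1 — PE (W) = 416484.4 * 7.48 = 3115303.312 W
Step 2 — PE (kW) = 3115303.312 / 1000 ≈ 3115.3 kW (5 s.f.)

3115.3 kW


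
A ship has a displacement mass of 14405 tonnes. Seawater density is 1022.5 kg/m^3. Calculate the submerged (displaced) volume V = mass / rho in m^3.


Formula: V = mass / rho
Step 1 — convert tonnes to kg: 14405 t * 1000 = 14405000 kg
Step 2 — V = 14405000 / 1022.5 ≈ 14088 m^3 (5 s.f.)

14088 m^3


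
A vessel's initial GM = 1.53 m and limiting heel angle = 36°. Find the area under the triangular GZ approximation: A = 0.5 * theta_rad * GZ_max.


Formula: GZ_max = GM * sin(theta); Area = 0.5 * theta_rad * GZ_max
Step 1 — GZ_max = 1.53 * sin(36°) = 1.53 * 0.587785 = 0.899311 m
Step 2 — theta_rad = 36 * pi/180 = 0.628319 rad
Step 3 — Area = 0.5 * 0.628319 * 0.899311 ≈ 0.28253 m·rad (5 s.f.)

0.28253 m·rad


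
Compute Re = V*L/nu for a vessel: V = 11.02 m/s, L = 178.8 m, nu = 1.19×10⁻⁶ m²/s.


Formula: Re = V * L / nu
Step 1 — V * L = 11.02 * 178.8 = 1970.376 m^2/s
Step 2 — Re = 1970.376 / 1.19e-6 = 1.66e+09

1.66e+09


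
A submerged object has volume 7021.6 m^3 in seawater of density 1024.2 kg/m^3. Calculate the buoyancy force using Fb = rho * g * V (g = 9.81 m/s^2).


Formula: Fb = rho * g * V
Substituting: Fb = 1024.2 * 9.81 * 7021.6
Intermediate: 1024.2 * 9.81 = 10047.402
Result: Fb = 10047.402 * 7021.6 ≈ 70549000 N (5 s.f.)

70549000 N


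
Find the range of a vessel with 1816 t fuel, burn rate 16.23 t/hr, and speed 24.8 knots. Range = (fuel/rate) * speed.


Formula: endurance = fuel / rate; range = endurance * speed
Step 1 — endurance = 1816 / 16.23 = 111.8916 hours
Step 2 — range = 111.8916 * 24.8 ≈ 2774.9 nautical miles (5 s.f.)

2774.9 NM


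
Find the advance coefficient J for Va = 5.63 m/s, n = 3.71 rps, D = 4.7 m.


Formula: J = Va / (n * D)
Step 1 — n * D = 3.71 * 4.7 = 17.437
Step 2 — J = 5.63 / 17.437 ≈ 0.32288 (5 s.f.)

0.32288


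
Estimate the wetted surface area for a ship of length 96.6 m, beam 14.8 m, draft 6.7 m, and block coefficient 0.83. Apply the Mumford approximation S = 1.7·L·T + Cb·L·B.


Formula: S = 1.7*L*T + V/T with V = Cb*L*B*T, i.e. S = L * (1.7*T + Cb*B)
Step 1 — 1.7*T = 1.7 * 6.7 = 11.39 m
Step 2 — Cb*B = 0.83 * 14.8 = 12.284 m
Step 3 — 1.7*T + Cb*B = 11.39 + 12.284 = 23.674 m
Step 4 — S = 96.6 * 23.674 ≈ 2286.9 m^2 (5 s.f.)

2286.9 m^2


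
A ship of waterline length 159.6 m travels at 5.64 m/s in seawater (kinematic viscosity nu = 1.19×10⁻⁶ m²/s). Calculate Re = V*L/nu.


Formula: Re = V * L / nu
Step 1 — V * L = 5.64 * 159.6 = 900.144 m^2/s
Step 2 — Re = 900.144 / 1.19e-6 = 7.56e+08

7.56e+08


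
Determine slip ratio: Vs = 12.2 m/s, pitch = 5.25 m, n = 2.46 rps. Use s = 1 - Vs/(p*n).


Formula: s = 1 - Vs / (p * n)
Step 1 — p * n = 5.25 * 2.46 = 12.915
Step 2 — Vs / (p*n) = 12.2 / 12.915 = 0.944638 (6 d.p.)
Step 3 — s = 1 - 0.944638 = 0.055362

0.055362


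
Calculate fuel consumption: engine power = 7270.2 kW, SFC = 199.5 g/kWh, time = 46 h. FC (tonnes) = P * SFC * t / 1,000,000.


Formula: FC (tonnes) = P * SFC * t / 1,000,000
Step 1 — P * SFC * t = 7270.2 * 199.5 * 46 = 66718625.4 g
Step 2 — FC (tonnes) = 66718625.4 / 1,000,000 ≈ 66.719 tonnes (5 s.f.)

66.719 tonnes


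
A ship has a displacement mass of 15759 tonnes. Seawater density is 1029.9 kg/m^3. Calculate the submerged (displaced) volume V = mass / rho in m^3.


Formula: V = mass / rho
Step 1 — convert tonnes to kg: 15759 t * 1000 = 15759000 kg
Step 2 — V = 15759000 / 1029.9 ≈ 15301 m^3 (5 s.f.)

15301 m^3


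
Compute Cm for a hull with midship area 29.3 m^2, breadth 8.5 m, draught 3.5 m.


Formula: Cm = Am / (B * T)
Step 1 — B * T = 8.5 * 3.5 = 29.75 m^2
Step 2 — Cm = 29.3 / 29.75 ≈ 0.98487 (5 s.f.)

0.98487


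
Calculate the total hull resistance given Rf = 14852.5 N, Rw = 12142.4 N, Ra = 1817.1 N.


Formula: Rt = Rf + Rw + Ra
Substituting: Rt = 14852.5 + 12142.4 + 1817.1
Result: Rt = 28812.0 N

28812.0 N


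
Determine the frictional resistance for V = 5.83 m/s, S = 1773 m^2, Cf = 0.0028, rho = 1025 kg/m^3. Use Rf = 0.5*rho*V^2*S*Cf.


Formula: Rf = 0.5 * rho * V^2 * S * Cf
Step 1 — V^2 = 5.83^2 = 33.9889
Step 2 — 0.5 * rho * V^2 = 0.5 * 1025 * 33.9889 = 17419.31125
Step 3 — Rf = 17419.31125 * 1773 * 0.0028 ≈ 86476 N (5 s.f.)

86476 N


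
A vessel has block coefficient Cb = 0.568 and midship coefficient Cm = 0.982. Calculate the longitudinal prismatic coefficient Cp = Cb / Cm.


Formula: Cp = Cb / Cm
Substituting: Cp = 0.568 / 0.982
Result: Cp ≈ 0.57841 (5 s.f.)

0.57841


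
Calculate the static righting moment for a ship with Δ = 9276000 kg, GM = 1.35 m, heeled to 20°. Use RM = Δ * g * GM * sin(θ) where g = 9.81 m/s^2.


Formula: GZ = GM * sin(theta); RM = disp * g * GZ
Step 1 — GZ = 1.35 * sin(20°) = 1.35 * 0.34202 = 0.461727 m
Step 2 — RM = 9276000 * 9.81 * 0.461727 ≈ 42016000 N·m (5 s.f.)

42016000 N·m


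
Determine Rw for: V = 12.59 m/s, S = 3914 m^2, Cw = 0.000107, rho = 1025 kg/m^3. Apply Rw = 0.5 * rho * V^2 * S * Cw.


Formula: Rw = 0.5 * rho * V^2 * S * Cw
Step 1 — V^2 = 12.59^2 = 158.5081
Step 2 — 0.5 * rho * V^2 = 0.5 * 1025 * 158.5081 = 81235.40125
Step 3 — Rw = 81235.40125 * 3914 * 0.000107 ≈ 34021 N (5 s.f.)

34021 N


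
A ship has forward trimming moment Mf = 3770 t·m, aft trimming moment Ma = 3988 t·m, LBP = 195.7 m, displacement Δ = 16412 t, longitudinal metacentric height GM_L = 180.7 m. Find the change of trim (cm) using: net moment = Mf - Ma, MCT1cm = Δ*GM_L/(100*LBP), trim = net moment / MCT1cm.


Formula: net trimming moment = Mf - Ma; MCT1cm = Δ*GM_L/(100*LBP); trim = net moment / MCT1cm
Step 1 — net trimming moment = 3770 - 3988 = -218 t·m
Step 2 — MCT1cm = 16412 * 180.7 / (100 * 195.7) = 151.5405 t·m/cm
Step 3 — trim = -218 / 151.5405 ≈ -1.4386 cm (5 s.f.)

-1.4386 cm


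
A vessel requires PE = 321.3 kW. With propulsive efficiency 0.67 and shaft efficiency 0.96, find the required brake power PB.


Formula: PB = PE / (eta_D * eta_S)
Step 1 — combined efficiency = eta_D * eta_S = 0.67 * 0.96 = 0.6432
Step 2 — PB = 321.3 / 0.6432 ≈ 499.53 kW (5 s.f.)

499.53 kW


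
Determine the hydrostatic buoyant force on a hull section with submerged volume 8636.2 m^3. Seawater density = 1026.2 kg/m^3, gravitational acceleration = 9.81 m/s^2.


Formula: Fb = rho * g * V
Substituting: Fb = 1026.2 * 9.81 * 8636.2
Intermediate: 1026.2 * 9.81 = 10067.022
Result: Fb = 10067.022 * 8636.2 ≈ 86941000 N (5 s.f.)

86941000 N


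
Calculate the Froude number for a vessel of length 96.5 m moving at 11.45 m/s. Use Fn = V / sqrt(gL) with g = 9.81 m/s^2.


Formula: Fn = V / sqrt(g * L)
Step 1 — g * L = 9.81 * 96.5 = 946.665
Step 2 — sqrt(g * L) = sqrt(946.665) = 30.767922
Step 3 — Fn = 11.45 / 30.767922 ≈ 0.37214 (5 s.f.)

0.37214


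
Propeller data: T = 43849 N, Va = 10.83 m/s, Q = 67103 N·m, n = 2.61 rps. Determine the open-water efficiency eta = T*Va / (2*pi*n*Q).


Formula: eta = T * Va / (2 * pi * n * Q)
Step 1 — numerator = T * Va = 43849 * 10.83 = 474884.67
Step 2 — 2 * pi * n = 2 * pi * 2.61 = 16.399114
Step 3 — denominator = 16.399114 * 67103 = 1100429.75
Step 4 — eta = 474884.67 / 1100429.75 ≈ 0.43154 (5 s.f.)

0.43154


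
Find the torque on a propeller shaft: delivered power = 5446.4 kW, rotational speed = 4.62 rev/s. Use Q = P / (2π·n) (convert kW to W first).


Formula: Q = P_W / (2 * pi * n)
Step 1 — P_W = 5446.4 kW * 1000 = 5446400.0 W
Step 2 — 2 * pi * n = 2 * pi * 4.62 = 29.028316
Step 3 — Q = 5446400.0 / 29.028316 ≈ 187620 N·m (5 s.f.)

187620 N·m


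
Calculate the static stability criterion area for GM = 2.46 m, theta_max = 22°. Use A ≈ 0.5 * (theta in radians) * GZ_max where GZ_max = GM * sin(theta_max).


Formula: GZ_max = GM * sin(theta); Area = 0.5 * theta_rad * GZ_max
Step 1 — GZ_max = 2.46 * sin(22°) = 2.46 * 0.374607 = 0.921533 m
Step 2 — theta_rad = 22 * pi/180 = 0.383972 rad
Step 3 — Area = 0.5 * 0.383972 * 0.921533 ≈ 0.17692 m·rad (5 s.f.)

0.17692 m·rad


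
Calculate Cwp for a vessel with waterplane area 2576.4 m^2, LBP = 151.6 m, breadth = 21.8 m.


Formula: Cwp = Aw / (L * B)
Step 1 — L * B = 151.6 * 21.8 = 3304.88 m^2
Step 2 — Cwp = 2576.4 / 3304.88 ≈ 0.77957 (5 s.f.)

0.77957


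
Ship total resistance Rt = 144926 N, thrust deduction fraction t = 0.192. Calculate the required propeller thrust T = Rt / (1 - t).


Formula: T = Rt / (1 - t)
Step 1 — (1 - t) = 1 - 0.192 = 0.808
Step 2 — T = 144926 / 0.808 ≈ 179360 N (5 s.f.)

179360 N


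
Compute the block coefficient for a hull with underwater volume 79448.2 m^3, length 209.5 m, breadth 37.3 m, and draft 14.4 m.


Formula: Cb = V / (L * B * T)
Step 1 — L * B * T = 209.5 * 37.3 * 14.4 = 112526.64 m^3
Step 2 — Cb = 79448.2 / 112526.64 ≈ 0.70604 (5 s.f.)

0.70604


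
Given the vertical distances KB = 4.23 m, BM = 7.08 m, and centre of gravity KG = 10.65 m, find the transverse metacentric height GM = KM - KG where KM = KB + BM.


Formula: GM = KB + BM - KG
Step 1 — KM = KB + BM = 4.23 + 7.08 = 11.31 m
Step 2 — GM = KM - KG = 11.31 - 10.65 = 0.66 m

0.66 m


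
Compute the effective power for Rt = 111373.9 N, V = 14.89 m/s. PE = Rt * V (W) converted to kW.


Formula: PE = Rt * V / 1000 (kW)
Step 1 — PE (W) = 111373.9 * 14.89 = 1658357.371 W
Step 2 — PE (kW) = 1658357.371 / 1000 ≈ 1658.4 kW (5 s.f.)

1658.4 kW


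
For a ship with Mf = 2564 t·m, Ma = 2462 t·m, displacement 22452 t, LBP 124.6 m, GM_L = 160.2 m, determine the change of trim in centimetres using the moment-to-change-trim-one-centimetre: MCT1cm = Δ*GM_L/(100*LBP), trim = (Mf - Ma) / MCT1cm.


Formula: net trimming moment = Mf - Ma; MCT1cm = Δ*GM_L/(100*LBP); trim = net moment / MCT1cm
Step 1 — net trimming moment = 2564 - 2462 = 102 t·m
Step 2 — MCT1cm = 22452 * 160.2 / (100 * 124.6) = 288.6686 t·m/cm
Step 3 — trim = 102 / 288.6686 ≈ 0.35335 cm (5 s.f.)

0.35335 cm


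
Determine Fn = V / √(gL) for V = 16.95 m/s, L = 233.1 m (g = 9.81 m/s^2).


Formula: Fn = V / sqrt(g * L)
Step 1 — g * L = 9.81 * 233.1 = 2286.711
Step 2 — sqrt(g * L) = sqrt(2286.711) = 47.819567
Step 3 — Fn = 16.95 / 47.819567 ≈ 0.35446 (5 s.f.)

0.35446


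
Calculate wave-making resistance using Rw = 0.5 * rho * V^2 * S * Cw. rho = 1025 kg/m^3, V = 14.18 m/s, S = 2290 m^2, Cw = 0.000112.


Formula: Rw = 0.5 * rho * V^2 * S * Cw
Step 1 — V^2 = 14.18^2 = 201.0724
Step 2 — 0.5 * rho * V^2 = 0.5 * 1025 * 201.0724 = 103049.605
Step 3 — Rw = 103049.605 * 2290 * 0.000112 ≈ 26430 N (5 s.f.)

26430 N


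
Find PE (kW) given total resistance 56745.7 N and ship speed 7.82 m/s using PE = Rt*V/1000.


Formula: PE = Rt * V / 1000 (kW)
Step 1 — PE (W) = 56745.7 * 7.82 = 443751.374 W
Step 2 — PE (kW) = 443751.374 / 1000 ≈ 443.75 kW (5 s.f.)

443.75 kW


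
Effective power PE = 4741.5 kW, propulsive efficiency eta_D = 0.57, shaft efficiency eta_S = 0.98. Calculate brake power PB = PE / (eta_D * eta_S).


Formula: PB = PE / (eta_D * eta_S)
Step 1 — combined efficiency = eta_D * eta_S = 0.57 * 0.98 = 0.5586
Step 2 — PB = 4741.5 / 0.5586 ≈ 8488.2 kW (5 s.f.)

8488.2 kW


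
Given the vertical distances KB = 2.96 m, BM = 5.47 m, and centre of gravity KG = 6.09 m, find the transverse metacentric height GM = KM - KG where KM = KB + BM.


Formula: GM = KB + BM - KG
Step 1 — KM = KB + BM = 2.96 + 5.47 = 8.43 m
Step 2 — GM = KM - KG = 8.43 - 6.09 = 2.34 m

2.34 m


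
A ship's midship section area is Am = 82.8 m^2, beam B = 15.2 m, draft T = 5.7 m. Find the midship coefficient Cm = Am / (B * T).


Formula: Cm = Am / (B * T)
Step 1 — B * T = 15.2 * 5.7 = 86.64 m^2
Step 2 — Cm = 82.8 / 86.64 ≈ 0.95568 (5 s.f.)

0.95568


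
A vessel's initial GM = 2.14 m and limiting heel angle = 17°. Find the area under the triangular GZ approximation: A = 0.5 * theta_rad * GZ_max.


Formula: GZ_max = GM * sin(theta); Area = 0.5 * theta_rad * GZ_max
Step 1 — GZ_max = 2.14 * sin(17°) = 2.14 * 0.292372 = 0.625676 m
Step 2 — theta_rad = 17 * pi/180 = 0.296706 rad
Step 3 — Area = 0.5 * 0.296706 * 0.625676 ≈ 0.092821 m·rad (5 s.f.)

0.092821 m·rad


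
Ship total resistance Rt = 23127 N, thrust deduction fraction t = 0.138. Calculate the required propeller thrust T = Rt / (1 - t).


Formula: T = Rt / (1 - t)
Step 1 — (1 - t) = 1 - 0.138 = 0.862
Step 2 — T = 23127 / 0.862 ≈ 26829 N (5 s.f.)

26829 N


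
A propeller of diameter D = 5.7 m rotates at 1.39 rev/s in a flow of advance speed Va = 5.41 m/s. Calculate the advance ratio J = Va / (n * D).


Formula: J = Va / (n * D)
Step 1 — n * D = 1.39 * 5.7 = 7.923
Step 2 — J = 5.41 / 7.923 ≈ 0.68282 (5 s.f.)

0.68282


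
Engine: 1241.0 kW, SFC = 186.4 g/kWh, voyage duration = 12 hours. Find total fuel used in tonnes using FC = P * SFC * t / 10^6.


Formula: FC (tonnes) = P * SFC * t / 1,000,000
Step 1 — P * SFC * t = 1241.0 * 186.4 * 12 = 2775868.8 g
Step 2 — FC (tonnes) = 2775868.8 / 1,000,000 ≈ 2.7759 tonnes (5 s.f.)

2.7759 tonnes


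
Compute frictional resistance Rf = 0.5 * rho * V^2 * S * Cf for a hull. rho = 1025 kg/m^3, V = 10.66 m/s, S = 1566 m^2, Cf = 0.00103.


Formula: Rf = 0.5 * rho * V^2 * S * Cf
Step 1 — V^2 = 10.66^2 = 113.6356
Step 2 — 0.5 * rho * V^2 = 0.5 * 1025 * 113.6356 = 58238.245
Step 3 — Rf = 58238.245 * 1566 * 0.00103 ≈ 93937 N (5 s.f.)

93937 N


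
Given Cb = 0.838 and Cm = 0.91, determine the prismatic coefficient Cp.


Formula: Cp = Cb / Cm
Substituting: Cp = 0.838 / 0.91
Result: Cp ≈ 0.92088 (5 s.f.)

0.92088


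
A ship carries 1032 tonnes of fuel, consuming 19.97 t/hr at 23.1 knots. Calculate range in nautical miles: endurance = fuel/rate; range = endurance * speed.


Formula: endurance = fuel / rate; range = endurance * speed
Step 1 — endurance = 1032 / 19.97 = 51.6775 hours
Step 2 — range = 51.6775 * 23.1 ≈ 1193.8 nautical miles (5 s.f.)

1193.8 NM
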